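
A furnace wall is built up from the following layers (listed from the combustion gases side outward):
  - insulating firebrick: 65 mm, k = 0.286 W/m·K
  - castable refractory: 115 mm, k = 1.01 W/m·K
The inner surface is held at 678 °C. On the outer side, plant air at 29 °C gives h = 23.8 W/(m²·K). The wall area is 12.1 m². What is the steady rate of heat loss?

Treating each layer as a thermal resistance in series:
R_insulating firebrick = L/(kA) = 0.065/(0.286×12.1) = 0.01878 K/W
R_castable refractory = L/(kA) = 0.115/(1.01×12.1) = 0.00941 K/W
R_outer film = 1/(h_o·A) = 1/(23.8×12.1) = 0.003472 K/W
R_total = 0.03167 K/W
Q = ΔT / R_total = 649 / 0.03167

Q ≈ 20500 W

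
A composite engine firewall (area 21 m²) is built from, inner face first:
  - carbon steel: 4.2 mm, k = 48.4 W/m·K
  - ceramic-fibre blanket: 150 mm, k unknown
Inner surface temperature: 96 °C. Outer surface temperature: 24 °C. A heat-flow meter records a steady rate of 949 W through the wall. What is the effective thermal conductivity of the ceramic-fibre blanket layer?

Thermal resistances in series:
R_carbon steel = L/(kA) = 0.0042/(48.4×21) = 4.132×10^-6 K/W
Sum of known resistances R_other = 4.132×10^-6 K/W
Total R = ΔT/Q = 72/949 = 0.07587 K/W
R_ceramic-fibre blanket = R_total − R_other = 0.07587 K/W
k = L/(R·A) = 0.15/(0.07587×21)

k ≈ 0.0942 W/(m·K)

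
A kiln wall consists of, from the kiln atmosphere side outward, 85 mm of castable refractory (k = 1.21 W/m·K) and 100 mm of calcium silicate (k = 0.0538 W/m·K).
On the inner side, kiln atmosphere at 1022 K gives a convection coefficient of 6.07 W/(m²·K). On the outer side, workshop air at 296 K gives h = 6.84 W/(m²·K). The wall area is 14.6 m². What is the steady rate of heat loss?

Using the resistance-network approach (series):
R_inner film = 1/(h_i·A) = 1/(6.07×14.6) = 0.01128 K/W
R_castable refractory = L/(kA) = 0.085/(1.21×14.6) = 0.004812 K/W
R_calcium silicate = L/(kA) = 0.1/(0.0538×14.6) = 0.1273 K/W
R_outer film = 1/(h_o·A) = 1/(6.84×14.6) = 0.01001 K/W
R_total = 0.1534 K/W
Q = ΔT / R_total = 726 / 0.1534

Q ≈ 4730 W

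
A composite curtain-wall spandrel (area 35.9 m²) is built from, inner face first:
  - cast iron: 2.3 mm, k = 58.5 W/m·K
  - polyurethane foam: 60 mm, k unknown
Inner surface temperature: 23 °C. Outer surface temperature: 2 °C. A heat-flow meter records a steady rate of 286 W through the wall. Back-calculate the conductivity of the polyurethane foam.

Using the resistance-network approach (series):
R_cast iron = L/(kA) = 0.0023/(58.5×35.9) = 1.095×10^-6 K/W
Sum of known resistances R_other = 1.095×10^-6 K/W
Total R = ΔT/Q = 21/286 = 0.07343 K/W
R_polyurethane foam = R_total − R_other = 0.07343 K/W
k = L/(R·A) = 0.06/(0.07343×35.9)

k ≈ 0.0228 W/(m·K)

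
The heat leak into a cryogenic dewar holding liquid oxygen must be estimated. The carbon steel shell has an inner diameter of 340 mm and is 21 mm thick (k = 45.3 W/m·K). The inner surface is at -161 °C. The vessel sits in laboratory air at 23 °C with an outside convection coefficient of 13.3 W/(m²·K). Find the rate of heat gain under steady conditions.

For a spherical shell R = (1/r₁ − 1/r₂)/(4πk); film R = 1/(h·4πr²). In series:
R_carbon steel shell = (1/0.17 − 1/0.191)/(4π×45.3) = 0.001136 K/W
R_outer film = 1/(h·4πr_o²) = 1/(13.3×4π×0.191²) = 0.164 K/W
R_total = 0.1651 K/W
Q = ΔT/R_total = 184/0.1651

Q ≈ 1110 W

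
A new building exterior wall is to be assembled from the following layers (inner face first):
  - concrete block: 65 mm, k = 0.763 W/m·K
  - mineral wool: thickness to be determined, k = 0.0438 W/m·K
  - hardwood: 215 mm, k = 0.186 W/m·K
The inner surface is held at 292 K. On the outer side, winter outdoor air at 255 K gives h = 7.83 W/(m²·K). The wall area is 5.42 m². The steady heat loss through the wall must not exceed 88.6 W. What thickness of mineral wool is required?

Model the wall as resistances in series:
R_concrete block = L/(kA) = 0.065/(0.763×5.42) = 0.01572 K/W
R_hardwood = L/(kA) = 0.215/(0.186×5.42) = 0.2133 K/W
R_outer film = 1/(h_o·A) = 1/(7.83×5.42) = 0.02356 K/W
Sum of the known resistances R_other = 0.2525 K/W
Required total resistance R_tot = ΔT/Q_allow = 37/88.6 = 0.4176 K/W
R_mineral wool = R_tot − R_other = 0.1651 K/W
L = R·k·A = 0.1651×0.0438×5.42

L ≈ 39.2 mm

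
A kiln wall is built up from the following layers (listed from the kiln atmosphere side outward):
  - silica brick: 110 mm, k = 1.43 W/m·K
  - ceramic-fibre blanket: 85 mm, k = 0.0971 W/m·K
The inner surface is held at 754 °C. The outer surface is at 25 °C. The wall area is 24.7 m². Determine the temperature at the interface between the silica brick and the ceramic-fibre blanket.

T ≈ 695 °C

Series thermal resistances:
R_silica brick = L/(kA) = 0.11/(1.43×24.7) = 0.003114 K/W
R_ceramic-fibre blanket = L/(kA) = 0.085/(0.0971×24.7) = 0.03544 K/W
R_total = 0.03856 K/W;  Q = ΔT/R_total = 729/0.03856 = 18910 W
T_interface = T_inner − Q·ΣR(inner→interface) = 754 − 18900×0.003114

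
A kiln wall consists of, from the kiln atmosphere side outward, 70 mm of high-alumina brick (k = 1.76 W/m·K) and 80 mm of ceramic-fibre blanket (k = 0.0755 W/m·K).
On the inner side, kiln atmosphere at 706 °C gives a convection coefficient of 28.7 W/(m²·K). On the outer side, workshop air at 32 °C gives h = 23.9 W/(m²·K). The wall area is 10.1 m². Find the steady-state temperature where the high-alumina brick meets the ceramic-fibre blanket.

T ≈ 663 °C

Thermal resistances in series:
R_inner film = 1/(h_i·A) = 1/(28.7×10.1) = 0.00345 K/W
R_high-alumina brick = L/(kA) = 0.07/(1.76×10.1) = 0.003938 K/W
R_ceramic-fibre blanket = L/(kA) = 0.08/(0.0755×10.1) = 0.1049 K/W
R_outer film = 1/(h_o·A) = 1/(23.9×10.1) = 0.004143 K/W
R_total = 0.1164 K/W;  Q = ΔT/R_total = 674/0.1164 = 5788 W
T_interface = T_inner − Q·ΣR(inner→interface) = 706 − 5790×0.007388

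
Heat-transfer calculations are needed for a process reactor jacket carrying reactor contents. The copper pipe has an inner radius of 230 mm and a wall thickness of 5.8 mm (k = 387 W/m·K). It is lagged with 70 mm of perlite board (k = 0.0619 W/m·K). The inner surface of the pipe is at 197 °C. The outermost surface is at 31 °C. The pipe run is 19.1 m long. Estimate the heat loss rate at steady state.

Treating each annulus and film as a series resistance:
R_copper pipe wall = ln(235.8/230)/(2π×387×19.1) = 5.362×10^-7 K/W
R_perlite board = ln(305.8/235.8)/(2π×0.0619×19.1) = 0.03499 K/W
R_total = 0.03499 K/W
Q = ΔT/R_total = 166/0.03499

Q ≈ 4740 W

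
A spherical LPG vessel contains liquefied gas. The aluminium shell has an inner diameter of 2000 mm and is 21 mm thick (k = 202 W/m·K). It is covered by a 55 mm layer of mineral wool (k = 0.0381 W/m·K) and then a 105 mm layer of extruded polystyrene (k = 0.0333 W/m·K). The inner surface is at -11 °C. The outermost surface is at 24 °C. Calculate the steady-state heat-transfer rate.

Q ≈ 116 W

For a spherical shell R = (1/r₁ − 1/r₂)/(4πk); film R = 1/(h·4πr²). In series:
R_aluminium shell = (1/1 − 1/1.021)/(4π×202) = 8.103×10^-6 K/W
R_mineral wool = (1/1.021 − 1/1.076)/(4π×0.0381) = 0.1046 K/W
R_extruded polystyrene = (1/1.076 − 1/1.181)/(4π×0.0333) = 0.1975 K/W
R_total = 0.302 K/W
Q = ΔT/R_total = 35/0.302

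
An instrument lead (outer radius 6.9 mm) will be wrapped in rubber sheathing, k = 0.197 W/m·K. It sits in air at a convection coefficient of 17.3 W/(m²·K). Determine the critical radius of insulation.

For a cylinder r_cr = k/h = 0.197/17.3
r_cr = 11.4 mm; since the bare radius (6.9 mm) is below r_cr, adding a thin layer of insulation will *increase* heat loss.

r_cr ≈ 11.4 mm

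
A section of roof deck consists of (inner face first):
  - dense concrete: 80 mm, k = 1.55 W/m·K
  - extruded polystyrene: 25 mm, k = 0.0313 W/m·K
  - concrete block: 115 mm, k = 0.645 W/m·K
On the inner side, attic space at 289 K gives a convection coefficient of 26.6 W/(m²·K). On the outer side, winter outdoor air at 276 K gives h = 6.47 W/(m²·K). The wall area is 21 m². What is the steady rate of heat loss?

Q ≈ 224 W

Using the resistance-network approach (series):
R_inner film = 1/(h_i·A) = 1/(26.6×21) = 0.00179 K/W
R_dense concrete = L/(kA) = 0.08/(1.55×21) = 0.002458 K/W
R_extruded polystyrene = L/(kA) = 0.025/(0.0313×21) = 0.03803 K/W
R_concrete block = L/(kA) = 0.115/(0.645×21) = 0.00849 K/W
R_outer film = 1/(h_o·A) = 1/(6.47×21) = 0.00736 K/W
R_total = 0.05813 K/W
Q = ΔT / R_total = 13 / 0.05813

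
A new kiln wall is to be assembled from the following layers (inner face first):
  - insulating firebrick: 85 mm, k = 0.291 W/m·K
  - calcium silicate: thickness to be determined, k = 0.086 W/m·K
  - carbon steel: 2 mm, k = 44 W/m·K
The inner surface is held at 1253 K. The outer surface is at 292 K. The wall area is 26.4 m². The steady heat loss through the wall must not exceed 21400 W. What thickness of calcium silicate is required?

L ≈ 76.8 mm

Using the resistance-network approach (series):
R_insulating firebrick = L/(kA) = 0.085/(0.291×26.4) = 0.01106 K/W
R_carbon steel = L/(kA) = 0.002/(44×26.4) = 1.722×10^-6 K/W
Sum of the known resistances R_other = 0.01107 K/W
Required total resistance R_tot = ΔT/Q_allow = 961/21400 = 0.04491 K/W
R_calcium silicate = R_tot − R_other = 0.03384 K/W
L = R·k·A = 0.03384×0.086×26.4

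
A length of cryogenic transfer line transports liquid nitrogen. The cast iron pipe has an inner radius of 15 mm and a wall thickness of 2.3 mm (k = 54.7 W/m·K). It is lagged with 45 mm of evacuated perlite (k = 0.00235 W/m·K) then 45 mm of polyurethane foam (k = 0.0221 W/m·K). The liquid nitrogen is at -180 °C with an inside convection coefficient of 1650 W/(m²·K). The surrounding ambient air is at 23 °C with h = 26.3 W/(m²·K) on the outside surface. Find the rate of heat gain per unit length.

Treating each annulus and film as a series resistance:
R_inner film = 1/(h_i·2πr₁L) = 1/(1650×2π×0.015×1) = 0.006431 K/W
R_cast iron pipe wall = ln(17.3/15)/(2π×54.7×1) = 4.151×10^-4 K/W
R_evacuated perlite = ln(62.3/17.3)/(2π×0.00235×1) = 86.77 K/W
R_polyurethane foam = ln(107.3/62.3)/(2π×0.0221×1) = 3.915 K/W
R_outer film = 1/(h_o·2πr_oL) = 1/(26.3×2π×0.1073×1) = 0.0564 K/W
R_total = 90.75 K/W
Q = ΔT/R_total = 203/90.75

q′ ≈ 2.24 W/m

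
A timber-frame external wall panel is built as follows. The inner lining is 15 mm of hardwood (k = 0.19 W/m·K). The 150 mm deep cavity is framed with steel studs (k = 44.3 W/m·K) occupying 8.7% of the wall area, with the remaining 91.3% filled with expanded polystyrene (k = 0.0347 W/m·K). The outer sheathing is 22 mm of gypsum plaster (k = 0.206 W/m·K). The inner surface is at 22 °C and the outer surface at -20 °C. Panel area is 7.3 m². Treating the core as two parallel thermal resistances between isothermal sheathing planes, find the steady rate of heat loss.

Q ≈ 1370 W

Sheathing layers in series; stud and cavity paths in parallel between them.
R_inner = 0.015/(0.19×7.3) = 0.01081 K/W
R_stud  = 0.15/(44.3×0.087×7.3) = 0.005331 K/W
R_cav   = 0.15/(0.0347×0.913×7.3) = 0.6486 K/W
1/R_core = 1/R_stud + 1/R_cav → R_core = 0.005288 K/W
R_outer = 0.022/(0.206×7.3) = 0.01463 K/W
R_total = 0.03073 K/W
Q = ΔT/R_total = 42/0.03073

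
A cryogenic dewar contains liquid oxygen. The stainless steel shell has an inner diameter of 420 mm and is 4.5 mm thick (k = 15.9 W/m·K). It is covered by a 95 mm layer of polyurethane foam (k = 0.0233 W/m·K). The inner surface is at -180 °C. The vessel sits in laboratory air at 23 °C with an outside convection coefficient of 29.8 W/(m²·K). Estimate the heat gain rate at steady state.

For a spherical shell R = (1/r₁ − 1/r₂)/(4πk); film R = 1/(h·4πr²). In series:
R_stainless steel shell = (1/0.21 − 1/0.2145)/(4π×15.9) = 5×10^-4 K/W
R_polyurethane foam = (1/0.2145 − 1/0.3095)/(4π×0.0233) = 4.887 K/W
R_outer film = 1/(h·4πr_o²) = 1/(29.8×4π×0.3095²) = 0.02788 K/W
R_total = 4.916 K/W
Q = ΔT/R_total = 203/4.916

Q ≈ 41.3 W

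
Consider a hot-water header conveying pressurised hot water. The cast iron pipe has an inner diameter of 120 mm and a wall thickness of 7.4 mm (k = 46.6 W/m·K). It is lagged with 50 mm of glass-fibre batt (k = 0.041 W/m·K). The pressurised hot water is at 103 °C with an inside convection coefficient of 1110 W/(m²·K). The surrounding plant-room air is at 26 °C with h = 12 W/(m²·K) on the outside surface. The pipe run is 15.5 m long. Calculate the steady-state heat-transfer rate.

Per-layer cylindrical resistances, series-summed:
R_inner film = 1/(h_i·2πr₁L) = 1/(1110×2π×0.06×15.5) = 1.542×10^-4 K/W
R_cast iron pipe wall = ln(67.4/60)/(2π×46.6×15.5) = 2.563×10^-5 K/W
R_glass-fibre batt = ln(117.4/67.4)/(2π×0.041×15.5) = 0.139 K/W
R_outer film = 1/(h_o·2πr_oL) = 1/(12×2π×0.1174×15.5) = 0.007289 K/W
R_total = 0.1464 K/W
Q = ΔT/R_total = 77/0.1464

Q ≈ 526 W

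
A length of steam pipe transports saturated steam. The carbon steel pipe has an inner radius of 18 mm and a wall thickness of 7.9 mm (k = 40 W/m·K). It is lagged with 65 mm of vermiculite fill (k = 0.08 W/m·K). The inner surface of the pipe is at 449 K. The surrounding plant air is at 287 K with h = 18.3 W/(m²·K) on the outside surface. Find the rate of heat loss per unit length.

For a radial system each layer contributes R = ln(r_out/r_in)/(2πkL); films add R = 1/(hA).
R_carbon steel pipe wall = ln(25.9/18)/(2π×40×1) = 0.001448 K/W
R_vermiculite fill = ln(90.9/25.9)/(2π×0.08×1) = 2.498 K/W
R_outer film = 1/(h_o·2πr_oL) = 1/(18.3×2π×0.0909×1) = 0.09568 K/W
R_total = 2.595 K/W
Q = ΔT/R_total = 162/2.595

q′ ≈ 62.4 W/m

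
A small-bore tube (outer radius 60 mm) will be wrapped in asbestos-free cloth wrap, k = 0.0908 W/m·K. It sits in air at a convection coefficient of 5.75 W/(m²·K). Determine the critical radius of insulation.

For a cylinder r_cr = k/h = 0.0908/5.75
r_cr = 15.8 mm; since the bare radius (60 mm) is above r_cr, any added insulation will reduce heat loss.

r_cr ≈ 15.8 mm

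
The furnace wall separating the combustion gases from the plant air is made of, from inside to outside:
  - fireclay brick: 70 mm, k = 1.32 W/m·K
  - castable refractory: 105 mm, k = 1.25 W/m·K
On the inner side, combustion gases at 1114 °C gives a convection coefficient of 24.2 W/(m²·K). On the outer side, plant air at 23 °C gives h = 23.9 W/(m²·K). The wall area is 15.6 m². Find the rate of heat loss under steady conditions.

Q ≈ 77300 W

Treating each layer as a thermal resistance in series:
R_inner film = 1/(h_i·A) = 1/(24.2×15.6) = 0.002649 K/W
R_fireclay brick = L/(kA) = 0.07/(1.32×15.6) = 0.003399 K/W
R_castable refractory = L/(kA) = 0.105/(1.25×15.6) = 0.005385 K/W
R_outer film = 1/(h_o·A) = 1/(23.9×15.6) = 0.002682 K/W
R_total = 0.01411 K/W
Q = ΔT / R_total = 1091 / 0.01411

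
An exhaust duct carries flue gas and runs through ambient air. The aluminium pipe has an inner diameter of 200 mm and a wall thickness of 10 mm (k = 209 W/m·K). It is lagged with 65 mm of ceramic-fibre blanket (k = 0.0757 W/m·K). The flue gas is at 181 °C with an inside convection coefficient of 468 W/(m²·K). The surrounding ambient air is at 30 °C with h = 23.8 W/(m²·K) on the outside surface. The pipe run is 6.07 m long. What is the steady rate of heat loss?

Q ≈ 900 W

For a radial system each layer contributes R = ln(r_out/r_in)/(2πkL); films add R = 1/(hA).
R_inner film = 1/(h_i·2πr₁L) = 1/(468×2π×0.1×6.07) = 5.603×10^-4 K/W
R_aluminium pipe wall = ln(110/100)/(2π×209×6.07) = 1.196×10^-5 K/W
R_ceramic-fibre blanket = ln(175/110)/(2π×0.0757×6.07) = 0.1608 K/W
R_outer film = 1/(h_o·2πr_oL) = 1/(23.8×2π×0.175×6.07) = 0.006295 K/W
R_total = 0.1677 K/W
Q = ΔT/R_total = 151/0.1677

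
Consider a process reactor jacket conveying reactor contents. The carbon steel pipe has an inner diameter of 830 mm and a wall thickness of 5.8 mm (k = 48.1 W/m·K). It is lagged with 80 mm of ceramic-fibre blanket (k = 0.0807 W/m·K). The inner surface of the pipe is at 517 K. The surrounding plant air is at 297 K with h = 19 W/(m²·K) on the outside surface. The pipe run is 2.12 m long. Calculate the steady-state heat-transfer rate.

Cylindrical conduction, so R = ln(r₂/r₁)/(2πkL) per layer, in series:
R_carbon steel pipe wall = ln(420.8/415)/(2π×48.1×2.12) = 2.166×10^-5 K/W
R_ceramic-fibre blanket = ln(500.8/420.8)/(2π×0.0807×2.12) = 0.1619 K/W
R_outer film = 1/(h_o·2πr_oL) = 1/(19×2π×0.5008×2.12) = 0.00789 K/W
R_total = 0.1698 K/W
Q = ΔT/R_total = 220/0.1698

Q ≈ 1300 W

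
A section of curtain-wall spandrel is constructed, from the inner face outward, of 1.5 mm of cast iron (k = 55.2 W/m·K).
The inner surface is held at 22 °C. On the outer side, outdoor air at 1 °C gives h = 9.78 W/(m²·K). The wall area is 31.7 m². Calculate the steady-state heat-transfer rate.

Using the resistance-network approach (series):
R_cast iron = L/(kA) = 0.0015/(55.2×31.7) = 8.572×10^-7 K/W
R_outer film = 1/(h_o·A) = 1/(9.78×31.7) = 0.003226 K/W
R_total = 0.003226 K/W
Q = ΔT / R_total = 21 / 0.003226

Q ≈ 6510 W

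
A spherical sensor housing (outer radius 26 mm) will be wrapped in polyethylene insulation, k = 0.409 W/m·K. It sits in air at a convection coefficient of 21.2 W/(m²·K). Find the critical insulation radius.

r_cr ≈ 38.6 mm

For a sphere r_cr = 2k/h = 2×0.409/21.2
r_cr = 38.6 mm; since the bare radius (26 mm) is below r_cr, adding a thin layer of insulation will *increase* heat loss.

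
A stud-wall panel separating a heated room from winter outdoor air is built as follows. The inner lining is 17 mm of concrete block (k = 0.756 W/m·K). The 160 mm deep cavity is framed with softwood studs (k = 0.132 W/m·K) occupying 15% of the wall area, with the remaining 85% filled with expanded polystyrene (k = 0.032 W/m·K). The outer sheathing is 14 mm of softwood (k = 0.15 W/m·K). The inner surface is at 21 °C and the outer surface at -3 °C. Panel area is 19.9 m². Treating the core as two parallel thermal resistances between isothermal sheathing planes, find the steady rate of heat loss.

Q ≈ 136 W

Sheathing layers in series; stud and cavity paths in parallel between them.
R_inner = 0.017/(0.756×19.9) = 0.00113 K/W
R_stud  = 0.16/(0.132×0.15×19.9) = 0.4061 K/W
R_cav   = 0.16/(0.032×0.85×19.9) = 0.2956 K/W
1/R_core = 1/R_stud + 1/R_cav → R_core = 0.1711 K/W
R_outer = 0.014/(0.15×19.9) = 0.00469 K/W
R_total = 0.1769 K/W
Q = ΔT/R_total = 24/0.1769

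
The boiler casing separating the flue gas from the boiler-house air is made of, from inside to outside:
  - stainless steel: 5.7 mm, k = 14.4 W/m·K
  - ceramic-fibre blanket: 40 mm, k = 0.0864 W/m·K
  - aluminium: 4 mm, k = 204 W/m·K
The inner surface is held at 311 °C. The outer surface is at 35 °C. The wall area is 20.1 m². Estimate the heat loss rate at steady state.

Q ≈ 12000 W

Model the wall as resistances in series:
R_stainless steel = L/(kA) = 0.0057/(14.4×20.1) = 1.969×10^-5 K/W
R_ceramic-fibre blanket = L/(kA) = 0.04/(0.0864×20.1) = 0.02303 K/W
R_aluminium = L/(kA) = 0.004/(204×20.1) = 9.755×10^-7 K/W
R_total = 0.02305 K/W
Q = ΔT / R_total = 276 / 0.02305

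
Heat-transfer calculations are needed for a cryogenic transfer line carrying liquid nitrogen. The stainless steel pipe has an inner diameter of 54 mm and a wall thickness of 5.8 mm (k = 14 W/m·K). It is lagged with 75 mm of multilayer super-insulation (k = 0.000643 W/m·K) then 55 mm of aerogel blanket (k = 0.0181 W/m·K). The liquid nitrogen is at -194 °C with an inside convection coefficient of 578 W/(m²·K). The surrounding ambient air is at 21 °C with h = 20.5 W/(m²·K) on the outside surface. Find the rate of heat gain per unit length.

For a radial system each layer contributes R = ln(r_out/r_in)/(2πkL); films add R = 1/(hA).
R_inner film = 1/(h_i·2πr₁L) = 1/(578×2π×0.027×1) = 0.0102 K/W
R_stainless steel pipe wall = ln(32.8/27)/(2π×14×1) = 0.002212 K/W
R_multilayer super-insulation = ln(107.8/32.8)/(2π×0.000643×1) = 294.5 K/W
R_aerogel blanket = ln(162.8/107.8)/(2π×0.0181×1) = 3.625 K/W
R_outer film = 1/(h_o·2πr_oL) = 1/(20.5×2π×0.1628×1) = 0.04769 K/W
R_total = 298.2 K/W
Q = ΔT/R_total = 215/298.2

q′ ≈ 0.721 W/m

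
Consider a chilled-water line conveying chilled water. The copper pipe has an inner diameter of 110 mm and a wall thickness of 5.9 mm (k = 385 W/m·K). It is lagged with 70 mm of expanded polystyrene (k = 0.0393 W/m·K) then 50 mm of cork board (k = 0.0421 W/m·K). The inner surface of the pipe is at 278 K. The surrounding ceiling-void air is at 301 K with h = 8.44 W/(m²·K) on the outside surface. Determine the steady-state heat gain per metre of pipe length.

Per-layer cylindrical resistances, series-summed:
R_copper pipe wall = ln(60.9/55)/(2π×385×1) = 4.212×10^-5 K/W
R_expanded polystyrene = ln(130.9/60.9)/(2π×0.0393×1) = 3.099 K/W
R_cork board = ln(180.9/130.9)/(2π×0.0421×1) = 1.223 K/W
R_outer film = 1/(h_o·2πr_oL) = 1/(8.44×2π×0.1809×1) = 0.1042 K/W
R_total = 4.426 K/W
Q = ΔT/R_total = 23/4.426

q′ ≈ 5.2 W/m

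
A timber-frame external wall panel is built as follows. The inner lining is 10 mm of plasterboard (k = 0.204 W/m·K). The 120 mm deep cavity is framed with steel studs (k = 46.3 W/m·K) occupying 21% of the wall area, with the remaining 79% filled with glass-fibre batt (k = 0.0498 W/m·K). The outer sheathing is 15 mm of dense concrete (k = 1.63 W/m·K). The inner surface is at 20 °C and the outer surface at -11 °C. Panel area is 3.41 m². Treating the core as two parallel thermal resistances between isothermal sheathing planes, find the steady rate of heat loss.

Q ≈ 1500 W

Sheathing layers in series; stud and cavity paths in parallel between them.
R_inner = 0.01/(0.204×3.41) = 0.01438 K/W
R_stud  = 0.12/(46.3×0.21×3.41) = 0.003619 K/W
R_cav   = 0.12/(0.0498×0.79×3.41) = 0.8945 K/W
1/R_core = 1/R_stud + 1/R_cav → R_core = 0.003605 K/W
R_outer = 0.015/(1.63×3.41) = 0.002699 K/W
R_total = 0.02068 K/W
Q = ΔT/R_total = 31/0.02068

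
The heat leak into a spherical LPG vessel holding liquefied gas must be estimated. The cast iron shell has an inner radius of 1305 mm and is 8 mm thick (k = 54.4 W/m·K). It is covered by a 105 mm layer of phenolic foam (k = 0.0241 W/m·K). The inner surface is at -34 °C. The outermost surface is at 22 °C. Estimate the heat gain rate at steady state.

Q ≈ 301 W

Each spherical layer contributes R = (1/r_i − 1/r_o)/(4πk):
R_cast iron shell = (1/1.305 − 1/1.313)/(4π×54.4) = 6.83×10^-6 K/W
R_phenolic foam = (1/1.313 − 1/1.418)/(4π×0.0241) = 0.1862 K/W
R_total = 0.1862 K/W
Q = ΔT/R_total = 56/0.1862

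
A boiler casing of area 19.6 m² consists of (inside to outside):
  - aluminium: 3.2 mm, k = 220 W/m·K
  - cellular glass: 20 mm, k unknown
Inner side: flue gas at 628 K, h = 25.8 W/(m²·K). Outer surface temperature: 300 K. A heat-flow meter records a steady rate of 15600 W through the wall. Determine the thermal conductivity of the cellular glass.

k ≈ 0.0536 W/(m·K)

Series thermal resistances:
R_inner film = 1/(h_i·A) = 1/(25.8×19.6) = 0.001978 K/W
R_aluminium = L/(kA) = 0.0032/(220×19.6) = 7.421×10^-7 K/W
Sum of known resistances R_other = 0.001978 K/W
Total R = ΔT/Q = 328/15600 = 0.02103 K/W
R_cellular glass = R_total − R_other = 0.01905 K/W
k = L/(R·A) = 0.02/(0.01905×19.6)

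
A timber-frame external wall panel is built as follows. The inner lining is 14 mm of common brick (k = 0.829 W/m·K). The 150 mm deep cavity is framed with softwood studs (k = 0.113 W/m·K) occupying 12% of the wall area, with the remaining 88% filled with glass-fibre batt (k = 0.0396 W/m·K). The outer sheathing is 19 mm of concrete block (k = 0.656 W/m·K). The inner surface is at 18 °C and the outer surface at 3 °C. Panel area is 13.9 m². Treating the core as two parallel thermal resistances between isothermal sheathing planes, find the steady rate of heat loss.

Sheathing layers in series; stud and cavity paths in parallel between them.
R_inner = 0.014/(0.829×13.9) = 0.001215 K/W
R_stud  = 0.15/(0.113×0.12×13.9) = 0.7958 K/W
R_cav   = 0.15/(0.0396×0.88×13.9) = 0.3097 K/W
1/R_core = 1/R_stud + 1/R_cav → R_core = 0.2229 K/W
R_outer = 0.019/(0.656×13.9) = 0.002084 K/W
R_total = 0.2262 K/W
Q = ΔT/R_total = 15/0.2262

Q ≈ 66.3 W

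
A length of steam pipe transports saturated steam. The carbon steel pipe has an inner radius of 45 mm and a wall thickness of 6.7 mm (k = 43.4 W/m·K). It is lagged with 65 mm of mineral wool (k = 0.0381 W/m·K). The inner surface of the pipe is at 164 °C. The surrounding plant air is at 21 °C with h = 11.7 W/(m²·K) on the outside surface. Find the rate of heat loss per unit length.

q′ ≈ 40.6 W/m

For a radial system each layer contributes R = ln(r_out/r_in)/(2πkL); films add R = 1/(hA).
R_carbon steel pipe wall = ln(51.7/45)/(2π×43.4×1) = 5.09×10^-4 K/W
R_mineral wool = ln(116.7/51.7)/(2π×0.0381×1) = 3.401 K/W
R_outer film = 1/(h_o·2πr_oL) = 1/(11.7×2π×0.1167×1) = 0.1166 K/W
R_total = 3.518 K/W
Q = ΔT/R_total = 143/3.518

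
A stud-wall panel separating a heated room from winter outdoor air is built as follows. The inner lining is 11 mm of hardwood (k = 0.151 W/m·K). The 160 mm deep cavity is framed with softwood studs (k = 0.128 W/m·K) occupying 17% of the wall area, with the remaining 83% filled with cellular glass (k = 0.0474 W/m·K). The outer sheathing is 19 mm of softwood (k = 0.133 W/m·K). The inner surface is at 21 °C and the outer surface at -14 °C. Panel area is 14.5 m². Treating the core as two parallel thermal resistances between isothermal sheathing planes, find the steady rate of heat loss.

Q ≈ 179 W

Sheathing layers in series; stud and cavity paths in parallel between them.
R_inner = 0.011/(0.151×14.5) = 0.005024 K/W
R_stud  = 0.16/(0.128×0.17×14.5) = 0.5071 K/W
R_cav   = 0.16/(0.0474×0.83×14.5) = 0.2805 K/W
1/R_core = 1/R_stud + 1/R_cav → R_core = 0.1806 K/W
R_outer = 0.019/(0.133×14.5) = 0.009852 K/W
R_total = 0.1955 K/W
Q = ΔT/R_total = 35/0.1955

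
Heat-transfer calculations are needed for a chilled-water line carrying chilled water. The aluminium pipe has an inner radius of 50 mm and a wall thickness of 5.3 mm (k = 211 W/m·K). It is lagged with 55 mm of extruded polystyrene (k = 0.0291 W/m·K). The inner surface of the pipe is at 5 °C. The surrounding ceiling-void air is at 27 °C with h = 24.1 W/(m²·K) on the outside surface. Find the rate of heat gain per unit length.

Radial resistances (cylindrical: R_cond = ln(r_o/r_i)/(2πkL), R_conv = 1/(h·2πrL)):
R_aluminium pipe wall = ln(55.3/50)/(2π×211×1) = 7.599×10^-5 K/W
R_extruded polystyrene = ln(110.3/55.3)/(2π×0.0291×1) = 3.776 K/W
R_outer film = 1/(h_o·2πr_oL) = 1/(24.1×2π×0.1103×1) = 0.05987 K/W
R_total = 3.836 K/W
Q = ΔT/R_total = 22/3.836

q′ ≈ 5.74 W/m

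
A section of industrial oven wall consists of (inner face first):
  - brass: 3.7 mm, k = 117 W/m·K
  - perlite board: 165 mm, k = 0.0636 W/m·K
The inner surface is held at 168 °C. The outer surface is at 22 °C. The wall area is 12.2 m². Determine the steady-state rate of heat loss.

Treating each layer as a thermal resistance in series:
R_brass = L/(kA) = 0.0037/(117×12.2) = 2.592×10^-6 K/W
R_perlite board = L/(kA) = 0.165/(0.0636×12.2) = 0.2127 K/W
R_total = 0.2127 K/W
Q = ΔT / R_total = 146 / 0.2127

Q ≈ 687 W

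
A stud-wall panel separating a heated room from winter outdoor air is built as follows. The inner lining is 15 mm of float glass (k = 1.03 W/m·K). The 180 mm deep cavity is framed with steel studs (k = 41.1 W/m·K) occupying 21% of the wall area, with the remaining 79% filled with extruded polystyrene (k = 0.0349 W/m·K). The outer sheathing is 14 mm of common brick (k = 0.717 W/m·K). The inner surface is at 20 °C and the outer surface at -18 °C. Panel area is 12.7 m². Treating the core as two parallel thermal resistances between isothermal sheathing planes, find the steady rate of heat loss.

Sheathing layers in series; stud and cavity paths in parallel between them.
R_inner = 0.015/(1.03×12.7) = 0.001147 K/W
R_stud  = 0.18/(41.1×0.21×12.7) = 0.001642 K/W
R_cav   = 0.18/(0.0349×0.79×12.7) = 0.5141 K/W
1/R_core = 1/R_stud + 1/R_cav → R_core = 0.001637 K/W
R_outer = 0.014/(0.717×12.7) = 0.001537 K/W
R_total = 0.004321 K/W
Q = ΔT/R_total = 38/0.004321

Q ≈ 8790 W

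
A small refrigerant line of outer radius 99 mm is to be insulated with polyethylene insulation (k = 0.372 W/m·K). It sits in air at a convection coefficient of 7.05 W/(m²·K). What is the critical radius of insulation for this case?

r_cr ≈ 52.8 mm

For a cylinder r_cr = k/h = 0.372/7.05
r_cr = 52.8 mm; since the bare radius (99 mm) is above r_cr, any added insulation will reduce heat loss.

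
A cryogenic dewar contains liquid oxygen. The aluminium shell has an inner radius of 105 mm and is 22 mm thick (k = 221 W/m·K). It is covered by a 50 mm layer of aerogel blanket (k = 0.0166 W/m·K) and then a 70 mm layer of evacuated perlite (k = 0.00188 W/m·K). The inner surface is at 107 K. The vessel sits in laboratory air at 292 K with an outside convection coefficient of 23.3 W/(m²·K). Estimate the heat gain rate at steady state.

For a spherical shell R = (1/r₁ − 1/r₂)/(4πk); film R = 1/(h·4πr²). In series:
R_aluminium shell = (1/0.105 − 1/0.127)/(4π×221) = 5.941×10^-4 K/W
R_aerogel blanket = (1/0.127 − 1/0.177)/(4π×0.0166) = 10.66 K/W
R_evacuated perlite = (1/0.177 − 1/0.247)/(4π×0.00188) = 67.77 K/W
R_outer film = 1/(h·4πr_o²) = 1/(23.3×4π×0.247²) = 0.05598 K/W
R_total = 78.49 K/W
Q = ΔT/R_total = 185/78.49

Q ≈ 2.36 W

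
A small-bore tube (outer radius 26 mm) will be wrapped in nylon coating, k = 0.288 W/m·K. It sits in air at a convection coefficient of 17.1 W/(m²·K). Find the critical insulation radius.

For a cylinder r_cr = k/h = 0.288/17.1
r_cr = 16.8 mm; since the bare radius (26 mm) is above r_cr, any added insulation will reduce heat loss.

r_cr ≈ 16.8 mm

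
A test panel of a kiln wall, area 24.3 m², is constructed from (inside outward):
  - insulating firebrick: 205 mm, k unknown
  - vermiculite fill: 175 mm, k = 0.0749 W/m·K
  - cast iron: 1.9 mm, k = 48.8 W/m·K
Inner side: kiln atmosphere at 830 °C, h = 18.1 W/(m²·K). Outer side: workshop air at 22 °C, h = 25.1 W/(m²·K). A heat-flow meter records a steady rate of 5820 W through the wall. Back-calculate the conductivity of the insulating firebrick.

k ≈ 0.218 W/(m·K)

Using the resistance-network approach (series):
R_inner film = 1/(h_i·A) = 1/(18.1×24.3) = 0.002274 K/W
R_vermiculite fill = L/(kA) = 0.175/(0.0749×24.3) = 0.09615 K/W
R_cast iron = L/(kA) = 0.0019/(48.8×24.3) = 1.602×10^-6 K/W
R_outer film = 1/(h_o·A) = 1/(25.1×24.3) = 0.00164 K/W
Sum of known resistances R_other = 0.1001 K/W
Total R = ΔT/Q = 808/5820 = 0.1388 K/W
R_insulating firebrick = R_total − R_other = 0.03877 K/W
k = L/(R·A) = 0.205/(0.03877×24.3)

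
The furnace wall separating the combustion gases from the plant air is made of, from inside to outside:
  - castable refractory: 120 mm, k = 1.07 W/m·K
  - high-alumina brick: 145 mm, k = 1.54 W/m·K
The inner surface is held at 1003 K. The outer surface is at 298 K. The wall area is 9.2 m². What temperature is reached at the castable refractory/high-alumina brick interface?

T ≈ 620 K

Model the wall as resistances in series:
R_castable refractory = L/(kA) = 0.12/(1.07×9.2) = 0.01219 K/W
R_high-alumina brick = L/(kA) = 0.145/(1.54×9.2) = 0.01023 K/W
R_total = 0.02242 K/W;  Q = ΔT/R_total = 705/0.02242 = 31440 W
T_interface = T_inner − Q·ΣR(inner→interface) = 1003 − 31400×0.01219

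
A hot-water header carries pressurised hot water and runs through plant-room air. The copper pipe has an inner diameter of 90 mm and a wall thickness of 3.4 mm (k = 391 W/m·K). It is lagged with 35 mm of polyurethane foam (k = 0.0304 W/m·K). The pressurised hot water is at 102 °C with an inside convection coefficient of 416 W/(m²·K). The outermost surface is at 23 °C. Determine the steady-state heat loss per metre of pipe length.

Radial resistances (cylindrical: R_cond = ln(r_o/r_i)/(2πkL), R_conv = 1/(h·2πrL)):
R_inner film = 1/(h_i·2πr₁L) = 1/(416×2π×0.045×1) = 0.008502 K/W
R_copper pipe wall = ln(48.4/45)/(2π×391×1) = 2.965×10^-5 K/W
R_polyurethane foam = ln(83.4/48.4)/(2π×0.0304×1) = 2.849 K/W
R_total = 2.857 K/W
Q = ΔT/R_total = 79/2.857

q′ ≈ 27.6 W/m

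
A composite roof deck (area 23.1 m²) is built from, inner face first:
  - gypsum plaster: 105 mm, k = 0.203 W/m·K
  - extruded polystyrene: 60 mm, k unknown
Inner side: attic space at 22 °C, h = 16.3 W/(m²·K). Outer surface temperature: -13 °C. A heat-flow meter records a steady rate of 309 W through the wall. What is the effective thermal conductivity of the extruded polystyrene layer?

Model the wall as resistances in series:
R_inner film = 1/(h_i·A) = 1/(16.3×23.1) = 0.002656 K/W
R_gypsum plaster = L/(kA) = 0.105/(0.203×23.1) = 0.02239 K/W
Sum of known resistances R_other = 0.02505 K/W
Total R = ΔT/Q = 35/309 = 0.1133 K/W
R_extruded polystyrene = R_total − R_other = 0.08822 K/W
k = L/(R·A) = 0.06/(0.08822×23.1)

k ≈ 0.0294 W/(m·K)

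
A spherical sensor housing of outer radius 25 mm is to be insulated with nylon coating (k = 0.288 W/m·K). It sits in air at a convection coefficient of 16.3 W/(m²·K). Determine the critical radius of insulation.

For a sphere r_cr = 2k/h = 2×0.288/16.3
r_cr = 35.3 mm; since the bare radius (25 mm) is below r_cr, adding a thin layer of insulation will *increase* heat loss.

r_cr ≈ 35.3 mm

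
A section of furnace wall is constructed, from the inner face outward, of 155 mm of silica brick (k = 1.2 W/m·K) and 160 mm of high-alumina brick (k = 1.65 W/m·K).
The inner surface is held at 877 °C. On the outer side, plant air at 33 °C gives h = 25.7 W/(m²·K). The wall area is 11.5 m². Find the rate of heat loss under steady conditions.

Q ≈ 36600 W

Thermal resistances in series:
R_silica brick = L/(kA) = 0.155/(1.2×11.5) = 0.01123 K/W
R_high-alumina brick = L/(kA) = 0.16/(1.65×11.5) = 0.008432 K/W
R_outer film = 1/(h_o·A) = 1/(25.7×11.5) = 0.003384 K/W
R_total = 0.02305 K/W
Q = ΔT / R_total = 844 / 0.02305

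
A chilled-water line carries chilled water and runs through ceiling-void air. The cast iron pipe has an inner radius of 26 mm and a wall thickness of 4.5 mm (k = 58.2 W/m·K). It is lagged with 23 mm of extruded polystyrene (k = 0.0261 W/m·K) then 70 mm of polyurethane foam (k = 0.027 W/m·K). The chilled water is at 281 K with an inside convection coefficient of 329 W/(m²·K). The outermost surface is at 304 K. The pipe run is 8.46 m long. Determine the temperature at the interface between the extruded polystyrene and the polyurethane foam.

T ≈ 290 K

For a radial system each layer contributes R = ln(r_out/r_in)/(2πkL); films add R = 1/(hA).
R_inner film = 1/(h_i·2πr₁L) = 1/(329×2π×0.026×8.46) = 0.002199 K/W
R_cast iron pipe wall = ln(30.5/26)/(2π×58.2×8.46) = 5.16×10^-5 K/W
R_extruded polystyrene = ln(53.5/30.5)/(2π×0.0261×8.46) = 0.4051 K/W
R_polyurethane foam = ln(123.5/53.5)/(2π×0.027×8.46) = 0.5829 K/W
R_total = 0.9902 K/W
Q = ΔT/R_total = 23/0.9902
Q = 23.2 W
T_interface = T_inner + Q·ΣR(inner→interface) = 281 + 23.2×0.4073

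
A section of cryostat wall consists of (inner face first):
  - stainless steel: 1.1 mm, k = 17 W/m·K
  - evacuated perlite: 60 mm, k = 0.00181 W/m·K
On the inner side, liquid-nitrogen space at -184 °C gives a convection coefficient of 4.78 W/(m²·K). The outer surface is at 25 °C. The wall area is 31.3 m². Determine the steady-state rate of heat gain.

Q ≈ 196 W

Series thermal resistances:
R_inner film = 1/(h_i·A) = 1/(4.78×31.3) = 0.006684 K/W
R_stainless steel = L/(kA) = 0.0011/(17×31.3) = 2.067×10^-6 K/W
R_evacuated perlite = L/(kA) = 0.06/(0.00181×31.3) = 1.059 K/W
R_total = 1.066 K/W
Q = ΔT / R_total = 209 / 1.066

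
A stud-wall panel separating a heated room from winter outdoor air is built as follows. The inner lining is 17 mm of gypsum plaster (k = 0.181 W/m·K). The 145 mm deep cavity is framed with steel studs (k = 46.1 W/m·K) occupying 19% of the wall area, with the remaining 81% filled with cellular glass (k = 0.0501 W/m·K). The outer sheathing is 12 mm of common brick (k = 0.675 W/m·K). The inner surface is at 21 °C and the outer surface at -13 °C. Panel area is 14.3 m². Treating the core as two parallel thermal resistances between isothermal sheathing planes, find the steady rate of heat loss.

Q ≈ 3790 W

Sheathing layers in series; stud and cavity paths in parallel between them.
R_inner = 0.017/(0.181×14.3) = 0.006568 K/W
R_stud  = 0.145/(46.1×0.19×14.3) = 0.001158 K/W
R_cav   = 0.145/(0.0501×0.81×14.3) = 0.2499 K/W
1/R_core = 1/R_stud + 1/R_cav → R_core = 0.001152 K/W
R_outer = 0.012/(0.675×14.3) = 0.001243 K/W
R_total = 0.008964 K/W
Q = ΔT/R_total = 34/0.008964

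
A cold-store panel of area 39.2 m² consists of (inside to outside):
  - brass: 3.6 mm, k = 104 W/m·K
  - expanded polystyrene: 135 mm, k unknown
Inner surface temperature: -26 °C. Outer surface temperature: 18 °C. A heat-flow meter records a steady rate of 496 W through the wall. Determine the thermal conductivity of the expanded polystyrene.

Series thermal resistances:
R_brass = L/(kA) = 0.0036/(104×39.2) = 8.83×10^-7 K/W
Sum of known resistances R_other = 8.83×10^-7 K/W
Total R = ΔT/Q = 44/496 = 0.08871 K/W
R_expanded polystyrene = R_total − R_other = 0.08871 K/W
k = L/(R·A) = 0.135/(0.08871×39.2)

k ≈ 0.0388 W/(m·K)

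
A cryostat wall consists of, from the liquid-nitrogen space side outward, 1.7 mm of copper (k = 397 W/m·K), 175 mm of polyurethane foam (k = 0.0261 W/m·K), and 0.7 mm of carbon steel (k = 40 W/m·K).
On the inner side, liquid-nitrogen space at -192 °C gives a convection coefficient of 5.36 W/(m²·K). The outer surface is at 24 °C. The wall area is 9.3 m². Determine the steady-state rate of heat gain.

Q ≈ 291 W

Using the resistance-network approach (series):
R_inner film = 1/(h_i·A) = 1/(5.36×9.3) = 0.02006 K/W
R_copper = L/(kA) = 0.0017/(397×9.3) = 4.604×10^-7 K/W
R_polyurethane foam = L/(kA) = 0.175/(0.0261×9.3) = 0.721 K/W
R_carbon steel = L/(kA) = 0.0007/(40×9.3) = 1.882×10^-6 K/W
R_total = 0.741 K/W
Q = ΔT / R_total = 216 / 0.741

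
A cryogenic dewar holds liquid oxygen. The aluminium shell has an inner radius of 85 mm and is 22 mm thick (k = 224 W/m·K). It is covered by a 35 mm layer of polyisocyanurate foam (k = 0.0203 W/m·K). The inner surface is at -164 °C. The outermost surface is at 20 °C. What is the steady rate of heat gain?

Q ≈ 20.4 W

Each spherical layer contributes R = (1/r_i − 1/r_o)/(4πk):
R_aluminium shell = (1/0.085 − 1/0.107)/(4π×224) = 8.593×10^-4 K/W
R_polyisocyanurate foam = (1/0.107 − 1/0.142)/(4π×0.0203) = 9.03 K/W
R_total = 9.031 K/W
Q = ΔT/R_total = 184/9.031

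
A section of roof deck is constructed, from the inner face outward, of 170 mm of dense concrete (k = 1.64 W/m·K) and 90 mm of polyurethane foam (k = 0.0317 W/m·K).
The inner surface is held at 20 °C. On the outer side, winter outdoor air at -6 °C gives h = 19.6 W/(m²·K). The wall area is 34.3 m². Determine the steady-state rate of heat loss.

Q ≈ 298 W

Thermal resistances in series:
R_dense concrete = L/(kA) = 0.17/(1.64×34.3) = 0.003022 K/W
R_polyurethane foam = L/(kA) = 0.09/(0.0317×34.3) = 0.08277 K/W
R_outer film = 1/(h_o·A) = 1/(19.6×34.3) = 0.001487 K/W
R_total = 0.08728 K/W
Q = ΔT / R_total = 26 / 0.08728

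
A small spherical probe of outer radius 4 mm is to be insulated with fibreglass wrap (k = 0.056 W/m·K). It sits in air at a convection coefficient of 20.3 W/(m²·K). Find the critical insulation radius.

For a sphere r_cr = 2k/h = 2×0.056/20.3
r_cr = 5.52 mm; since the bare radius (4 mm) is below r_cr, adding a thin layer of insulation will *increase* heat loss.

r_cr ≈ 5.52 mm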